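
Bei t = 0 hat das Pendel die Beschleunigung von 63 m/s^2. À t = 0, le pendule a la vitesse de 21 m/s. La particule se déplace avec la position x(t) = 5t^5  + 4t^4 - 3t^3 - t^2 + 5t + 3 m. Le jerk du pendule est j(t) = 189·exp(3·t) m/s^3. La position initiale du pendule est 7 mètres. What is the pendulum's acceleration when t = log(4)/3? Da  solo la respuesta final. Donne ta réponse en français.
a(log(4)/3) = 252.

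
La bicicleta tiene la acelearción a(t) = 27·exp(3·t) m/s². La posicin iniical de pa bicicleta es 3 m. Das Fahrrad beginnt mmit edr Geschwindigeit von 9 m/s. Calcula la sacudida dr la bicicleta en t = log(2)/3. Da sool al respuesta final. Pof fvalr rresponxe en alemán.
j(log(2)/3) = 162.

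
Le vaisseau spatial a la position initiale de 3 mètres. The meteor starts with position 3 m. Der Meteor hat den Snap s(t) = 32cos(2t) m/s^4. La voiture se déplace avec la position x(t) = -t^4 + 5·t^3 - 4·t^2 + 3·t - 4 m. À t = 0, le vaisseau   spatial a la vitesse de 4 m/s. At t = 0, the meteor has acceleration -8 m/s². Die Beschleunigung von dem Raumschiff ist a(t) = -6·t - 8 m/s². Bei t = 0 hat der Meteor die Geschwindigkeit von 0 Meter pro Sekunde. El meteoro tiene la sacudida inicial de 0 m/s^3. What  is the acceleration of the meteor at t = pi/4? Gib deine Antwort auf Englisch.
To find the answer, we compute 2 integrals of s(t) = 32·cos(2·t). Taking ∫s(t)dt and applying j(0) = 0, we find j(t) = 16·sin(2·t). The integral of jerk is acceleration. Using a(0) = -8, we get a(t) = -8·cos(2·t). We have acceleration a(t) = -8·cos(2·t). Substituting t = pi/4: a(pi/4) = 0.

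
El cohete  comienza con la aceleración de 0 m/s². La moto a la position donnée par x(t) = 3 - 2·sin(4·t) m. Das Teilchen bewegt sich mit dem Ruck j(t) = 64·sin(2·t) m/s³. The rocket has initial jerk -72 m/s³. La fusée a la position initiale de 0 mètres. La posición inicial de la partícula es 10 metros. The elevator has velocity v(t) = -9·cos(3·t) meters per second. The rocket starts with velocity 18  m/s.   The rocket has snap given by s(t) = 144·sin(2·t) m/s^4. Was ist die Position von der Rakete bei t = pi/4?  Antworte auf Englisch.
We need to integrate our snap equation s(t) = 144·sin(2·t) 4 times. Finding the integral of s(t) and using j(0) = -72: j(t) = -72·cos(2·t). The antiderivative of jerk is acceleration. Using a(0) = 0, we get a(t) = -36·sin(2·t). Integrating acceleration and using the initial condition v(0) = 18, we get v(t) = 18·cos(2·t). Taking ∫v(t)dt and applying x(0) = 0, we find x(t) = 9·sin(2·t). From the given position equation x(t) = 9·sin(2·t), we substitute t = pi/4 to get x = 9.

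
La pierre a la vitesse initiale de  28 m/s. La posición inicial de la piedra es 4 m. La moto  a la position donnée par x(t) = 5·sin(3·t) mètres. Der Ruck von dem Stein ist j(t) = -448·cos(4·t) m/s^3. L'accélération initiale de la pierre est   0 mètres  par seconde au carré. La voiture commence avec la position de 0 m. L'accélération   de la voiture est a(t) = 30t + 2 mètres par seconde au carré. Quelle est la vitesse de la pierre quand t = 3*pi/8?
En partant du jerk j(t) = -448·cos(4·t), nous prenons 2 intégrales. L'intégrale du jerk est l'accélération. En utilisant a(0) = 0, nous obtenons a(t) = -112·sin(4·t). En prenant ∫a(t)dt et en appliquant v(0) = 28, nous trouvons v(t) = 28·cos(4·t). De l'équation de la vitesse v(t) = 28·cos(4·t), nous substituons t = 3*pi/8 pour obtenir v = 0.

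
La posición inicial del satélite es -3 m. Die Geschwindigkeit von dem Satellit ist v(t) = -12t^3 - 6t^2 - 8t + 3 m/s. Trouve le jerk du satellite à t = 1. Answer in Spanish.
Para resolver esto, necesitamos tomar 2 derivadas de nuestra ecuación de la velocidad v(t) = -12·t^3 - 6·t^2 - 8·t + 3. La derivada de la velocidad da la aceleración: a(t) = -36·t^2 - 12·t - 8. Tomando d/dt de a(t), encontramos j(t) = -72·t - 12. Usando j(t) = -72·t - 12 y sustituyendo t = 1, encontramos j = -84.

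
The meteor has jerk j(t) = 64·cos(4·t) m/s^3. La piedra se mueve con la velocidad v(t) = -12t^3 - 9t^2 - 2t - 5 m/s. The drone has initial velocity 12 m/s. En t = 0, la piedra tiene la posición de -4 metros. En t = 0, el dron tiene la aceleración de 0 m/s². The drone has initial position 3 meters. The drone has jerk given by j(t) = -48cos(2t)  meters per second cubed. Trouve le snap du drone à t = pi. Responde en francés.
En partant du jerk j(t) = -48·cos(2·t), nous prenons 1 dérivée. En prenant d/dt de j(t), nous trouvons s(t) = 96·sin(2·t). En utilisant s(t) = 96·sin(2·t) et en substituant t = pi, nous trouvons s = 0.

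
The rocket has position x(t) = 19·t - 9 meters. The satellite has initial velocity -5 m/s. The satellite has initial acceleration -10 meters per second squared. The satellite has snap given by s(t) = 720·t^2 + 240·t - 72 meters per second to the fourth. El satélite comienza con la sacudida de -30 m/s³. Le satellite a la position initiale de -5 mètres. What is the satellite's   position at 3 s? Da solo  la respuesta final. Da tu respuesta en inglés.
The answer is 1501.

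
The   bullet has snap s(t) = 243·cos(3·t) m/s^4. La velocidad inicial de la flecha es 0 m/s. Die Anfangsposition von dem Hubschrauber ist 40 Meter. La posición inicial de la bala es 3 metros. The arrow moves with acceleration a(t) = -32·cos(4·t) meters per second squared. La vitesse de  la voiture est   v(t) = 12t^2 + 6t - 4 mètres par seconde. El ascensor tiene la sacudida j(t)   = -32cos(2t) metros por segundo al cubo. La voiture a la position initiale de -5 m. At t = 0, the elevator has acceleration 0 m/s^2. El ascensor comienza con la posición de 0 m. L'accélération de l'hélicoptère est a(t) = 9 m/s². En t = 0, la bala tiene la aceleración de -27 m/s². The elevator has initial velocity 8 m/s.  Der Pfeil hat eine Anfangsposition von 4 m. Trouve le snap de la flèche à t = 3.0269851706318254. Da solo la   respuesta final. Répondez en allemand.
Bei t = 3.0269851706318254, s = 459.135191856446.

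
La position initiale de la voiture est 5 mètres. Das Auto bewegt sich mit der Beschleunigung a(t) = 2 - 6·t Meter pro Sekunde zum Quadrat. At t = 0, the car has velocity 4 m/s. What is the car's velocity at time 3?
To find the answer, we compute 1 antiderivative of a(t) = 2 - 6·t. Finding the antiderivative of a(t) and using v(0) = 4: v(t) = -3·t^2 + 2·t + 4. Using v(t) = -3·t^2 + 2·t + 4 and substituting t = 3, we find v = -17.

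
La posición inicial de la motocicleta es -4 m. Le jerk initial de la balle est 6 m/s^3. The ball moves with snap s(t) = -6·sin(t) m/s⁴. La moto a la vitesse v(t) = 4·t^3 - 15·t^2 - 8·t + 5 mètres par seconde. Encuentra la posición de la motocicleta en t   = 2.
Debemos encontrar la integral de nuestra ecuación de la velocidad v(t) = 4·t^3 - 15·t^2 - 8·t + 5 1 vez. Integrando la velocidad y usando la condición inicial x(0) = -4, obtenemos x(t) = t^4 - 5·t^3 - 4·t^2 + 5·t - 4. Usando x(t) = t^4 - 5·t^3 - 4·t^2 + 5·t - 4 y sustituyendo t = 2, encontramos x = -34.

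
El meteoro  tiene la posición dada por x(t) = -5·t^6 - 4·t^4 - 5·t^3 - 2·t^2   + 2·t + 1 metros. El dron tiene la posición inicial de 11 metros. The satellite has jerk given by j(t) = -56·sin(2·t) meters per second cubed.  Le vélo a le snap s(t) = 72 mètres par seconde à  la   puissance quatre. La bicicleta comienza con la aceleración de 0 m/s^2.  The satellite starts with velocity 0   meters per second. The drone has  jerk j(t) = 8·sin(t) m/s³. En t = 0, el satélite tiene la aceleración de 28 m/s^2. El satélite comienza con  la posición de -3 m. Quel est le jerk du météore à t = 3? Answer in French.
En partant de la position x(t) = -5·t^6 - 4·t^4 - 5·t^3 - 2·t^2 + 2·t + 1, nous prenons 3 dérivées. En prenant d/dt de x(t), nous trouvons v(t) = -30·t^5 - 16·t^3 - 15·t^2 - 4·t + 2. En dérivant la vitesse, nous obtenons l'accélération: a(t) = -150·t^4 - 48·t^2 - 30·t - 4. En prenant d/dt de a(t), nous trouvons j(t) = -600·t^3 - 96·t - 30. De l'équation du jerk j(t) = -600·t^3 - 96·t - 30, nous substituons t = 3 pour obtenir j = -16518.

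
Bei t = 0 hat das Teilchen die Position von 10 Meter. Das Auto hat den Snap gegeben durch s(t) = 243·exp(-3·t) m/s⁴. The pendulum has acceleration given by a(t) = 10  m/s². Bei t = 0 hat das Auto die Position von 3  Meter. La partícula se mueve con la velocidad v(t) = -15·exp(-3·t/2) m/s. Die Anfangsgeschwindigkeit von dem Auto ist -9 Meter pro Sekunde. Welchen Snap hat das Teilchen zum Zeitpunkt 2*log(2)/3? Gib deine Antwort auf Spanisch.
Para resolver esto, necesitamos tomar 3 derivadas de nuestra ecuación de la velocidad v(t) = -15·exp(-3·t/2). Derivando la velocidad, obtenemos la aceleración: a(t) = 45·exp(-3·t/2)/2. Derivando la aceleración, obtenemos la sacudida: j(t) = -135·exp(-3·t/2)/4. Derivando la sacudida, obtenemos el snap: s(t) = 405·exp(-3·t/2)/8. Usando s(t) = 405·exp(-3·t/2)/8 y sustituyendo t = 2*log(2)/3, encontramos s = 405/16.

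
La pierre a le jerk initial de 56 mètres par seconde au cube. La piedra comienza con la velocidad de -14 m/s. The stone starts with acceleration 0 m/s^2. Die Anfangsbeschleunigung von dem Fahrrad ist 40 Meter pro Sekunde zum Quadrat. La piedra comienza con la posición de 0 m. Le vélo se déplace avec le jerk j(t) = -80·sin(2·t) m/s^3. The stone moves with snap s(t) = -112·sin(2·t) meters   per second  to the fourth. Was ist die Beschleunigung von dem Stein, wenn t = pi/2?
Wir müssen das Integral unserer Gleichung für den Snap s(t) = -112·sin(2·t) 2-mal finden. Die Stammfunktion von dem Snap ist der Ruck. Mit j(0) = 56 erhalten wir j(t) = 56·cos(2·t). Die Stammfunktion von dem Ruck, mit a(0) = 0, ergibt die Beschleunigung: a(t) = 28·sin(2·t). Wir haben die Beschleunigung a(t) = 28·sin(2·t). Durch Einsetzen von t = pi/2: a(pi/2) = 0.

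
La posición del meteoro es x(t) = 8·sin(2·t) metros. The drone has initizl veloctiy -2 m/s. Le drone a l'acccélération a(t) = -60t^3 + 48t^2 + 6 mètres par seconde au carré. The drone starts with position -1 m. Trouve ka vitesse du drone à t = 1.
En partant de l'accélération a(t) = -60·t^3 + 48·t^2 + 6, nous prenons 1 primitive. En prenant ∫a(t)dt et en appliquant v(0) = -2, nous trouvons v(t) = -15·t^4 + 16·t^3 + 6·t - 2. De l'équation de la vitesse v(t) = -15·t^4 + 16·t^3 + 6·t - 2, nous substituons t = 1 pour obtenir v = 5.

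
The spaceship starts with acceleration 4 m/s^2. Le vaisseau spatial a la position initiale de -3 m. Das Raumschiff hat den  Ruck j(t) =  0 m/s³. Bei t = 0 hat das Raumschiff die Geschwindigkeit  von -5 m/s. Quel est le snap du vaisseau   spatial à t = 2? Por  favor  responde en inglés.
To solve this, we need to take 1 derivative of our jerk equation j(t) = 0. The derivative of jerk gives snap: s(t) = 0. Using s(t) = 0 and substituting t = 2, we find s = 0.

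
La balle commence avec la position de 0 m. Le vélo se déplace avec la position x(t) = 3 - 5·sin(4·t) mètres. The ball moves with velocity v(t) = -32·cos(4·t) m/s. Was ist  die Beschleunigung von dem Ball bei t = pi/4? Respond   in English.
To solve this, we need to take 1 derivative of our velocity equation v(t) = -32·cos(4·t). Differentiating velocity, we get acceleration: a(t) = 128·sin(4·t). We have acceleration a(t) = 128·sin(4·t). Substituting t = pi/4: a(pi/4) = 0.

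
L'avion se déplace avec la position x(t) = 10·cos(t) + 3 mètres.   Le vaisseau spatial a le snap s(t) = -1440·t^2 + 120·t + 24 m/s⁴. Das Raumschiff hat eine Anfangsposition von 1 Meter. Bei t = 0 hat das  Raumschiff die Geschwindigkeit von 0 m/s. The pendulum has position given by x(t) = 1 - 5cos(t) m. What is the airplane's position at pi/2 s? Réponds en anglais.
From the given position equation x(t) = 10·cos(t) + 3, we substitute t = pi/2 to get x = 3.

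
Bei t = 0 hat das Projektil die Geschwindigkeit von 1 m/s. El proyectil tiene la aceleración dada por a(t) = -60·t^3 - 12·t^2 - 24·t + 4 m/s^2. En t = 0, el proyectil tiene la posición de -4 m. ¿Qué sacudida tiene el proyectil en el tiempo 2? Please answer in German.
Ausgehend von der Beschleunigung a(t) = -60·t^3 - 12·t^2 - 24·t + 4, nehmen wir 1 Ableitung. Mit d/dt von a(t) finden wir j(t) = -180·t^2 - 24·t - 24. Mit j(t) = -180·t^2 - 24·t - 24 und Einsetzen von t = 2, finden wir j = -792.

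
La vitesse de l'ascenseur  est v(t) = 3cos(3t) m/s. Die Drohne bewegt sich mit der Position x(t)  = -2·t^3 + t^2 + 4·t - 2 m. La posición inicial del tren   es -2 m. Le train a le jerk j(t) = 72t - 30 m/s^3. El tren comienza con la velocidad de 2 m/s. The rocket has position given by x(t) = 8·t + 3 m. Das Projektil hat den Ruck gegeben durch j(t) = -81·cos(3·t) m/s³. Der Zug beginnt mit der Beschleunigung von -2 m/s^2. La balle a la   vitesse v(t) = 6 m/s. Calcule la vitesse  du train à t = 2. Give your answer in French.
En partant du jerk j(t) = 72·t - 30, nous prenons 2 intégrales. En prenant ∫j(t)dt et en appliquant a(0) = -2, nous trouvons a(t) = 36·t^2 - 30·t - 2. En prenant ∫a(t)dt et en appliquant v(0) = 2, nous trouvons v(t) = 12·t^3 - 15·t^2 - 2·t + 2. En utilisant v(t) = 12·t^3 - 15·t^2 - 2·t + 2 et en substituant t = 2, nous trouvons v = 34.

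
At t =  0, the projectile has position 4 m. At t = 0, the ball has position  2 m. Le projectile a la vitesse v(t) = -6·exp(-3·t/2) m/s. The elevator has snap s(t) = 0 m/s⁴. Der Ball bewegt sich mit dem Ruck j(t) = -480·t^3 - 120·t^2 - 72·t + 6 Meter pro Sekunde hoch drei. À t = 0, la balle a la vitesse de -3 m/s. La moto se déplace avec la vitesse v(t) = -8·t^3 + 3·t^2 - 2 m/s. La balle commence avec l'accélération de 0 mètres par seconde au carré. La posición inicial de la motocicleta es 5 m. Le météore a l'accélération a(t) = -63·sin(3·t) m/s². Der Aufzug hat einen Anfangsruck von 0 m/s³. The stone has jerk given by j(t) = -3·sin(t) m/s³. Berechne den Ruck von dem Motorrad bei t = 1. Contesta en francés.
En partant de la vitesse v(t) = -8·t^3 + 3·t^2 - 2, nous prenons 2 dérivées. En prenant d/dt de v(t), nous trouvons a(t) = -24·t^2 + 6·t. En dérivant l'accélération, nous obtenons le jerk: j(t) = 6 - 48·t. En utilisant j(t) = 6 - 48·t et en substituant t = 1, nous trouvons j = -42.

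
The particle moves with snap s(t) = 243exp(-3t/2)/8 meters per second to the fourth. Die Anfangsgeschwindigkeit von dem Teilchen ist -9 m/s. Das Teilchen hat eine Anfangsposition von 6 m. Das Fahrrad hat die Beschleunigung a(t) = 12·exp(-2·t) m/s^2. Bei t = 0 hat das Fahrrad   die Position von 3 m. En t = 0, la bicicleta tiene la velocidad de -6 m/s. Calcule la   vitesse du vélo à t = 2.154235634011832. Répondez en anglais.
Starting from acceleration a(t) = 12·exp(-2·t), we take 1 antiderivative. Integrating acceleration and using the initial condition v(0) = -6, we get v(t) = -6·exp(-2·t). We have velocity v(t) = -6·exp(-2·t). Substituting t = 2.154235634011832: v(2.154235634011832) = -0.0807246095778874.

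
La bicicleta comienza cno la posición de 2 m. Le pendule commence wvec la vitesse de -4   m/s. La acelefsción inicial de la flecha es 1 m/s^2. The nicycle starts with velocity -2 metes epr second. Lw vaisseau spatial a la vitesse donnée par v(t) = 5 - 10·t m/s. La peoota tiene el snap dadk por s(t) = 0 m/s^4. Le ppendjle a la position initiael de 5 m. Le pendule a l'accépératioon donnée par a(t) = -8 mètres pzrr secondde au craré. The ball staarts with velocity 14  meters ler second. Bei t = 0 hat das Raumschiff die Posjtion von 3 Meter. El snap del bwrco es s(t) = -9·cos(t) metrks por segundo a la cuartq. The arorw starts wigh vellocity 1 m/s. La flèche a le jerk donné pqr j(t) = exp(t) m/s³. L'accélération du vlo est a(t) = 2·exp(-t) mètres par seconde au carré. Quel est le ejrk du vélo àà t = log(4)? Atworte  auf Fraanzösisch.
En partant de l'accélération a(t) = 2·exp(-t), nous prenons 1 dérivée. La dérivée de l'accélération donne le jerk: j(t) = -2·exp(-t). Nous avons le jerk j(t) = -2·exp(-t). En substituant t = log(4): j(log(4)) = -1/2.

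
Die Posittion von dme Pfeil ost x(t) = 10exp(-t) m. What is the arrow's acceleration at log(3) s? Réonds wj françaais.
Pour résoudre ceci, nous devons prendre 2 dérivées de notre équation de la position x(t) = 10·exp(-t). En prenant d/dt de x(t), nous trouvons v(t) = -10·exp(-t). La dérivée de la vitesse donne l'accélération: a(t) = 10·exp(-t). De l'équation de l'accélération a(t) = 10·exp(-t), nous substituons t = log(3) pour obtenir a = 10/3.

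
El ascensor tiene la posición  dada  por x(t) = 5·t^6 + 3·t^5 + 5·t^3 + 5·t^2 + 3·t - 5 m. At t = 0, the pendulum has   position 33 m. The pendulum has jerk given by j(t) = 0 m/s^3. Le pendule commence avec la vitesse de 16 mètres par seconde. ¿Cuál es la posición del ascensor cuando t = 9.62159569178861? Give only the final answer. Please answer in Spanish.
x(9.62159569178861) = 4219228.42934376.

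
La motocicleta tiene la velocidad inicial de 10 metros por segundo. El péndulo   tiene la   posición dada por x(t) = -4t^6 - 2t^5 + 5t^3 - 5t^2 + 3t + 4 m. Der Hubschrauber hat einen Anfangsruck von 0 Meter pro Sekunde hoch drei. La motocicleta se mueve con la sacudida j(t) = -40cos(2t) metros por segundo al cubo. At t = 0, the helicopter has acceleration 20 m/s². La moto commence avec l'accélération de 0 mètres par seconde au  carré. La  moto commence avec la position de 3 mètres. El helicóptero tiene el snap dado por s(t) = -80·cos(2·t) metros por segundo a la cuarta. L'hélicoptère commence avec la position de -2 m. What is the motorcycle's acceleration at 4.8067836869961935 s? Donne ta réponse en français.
En partant du jerk j(t) = -40·cos(2·t), nous prenons 1 intégrale. En prenant ∫j(t)dt et en appliquant a(0) = 0, nous trouvons a(t) = -20·sin(2·t). En utilisant a(t) = -20·sin(2·t) et en substituant t = 4.8067836869961935, nous trouvons a = 3.75339911073252.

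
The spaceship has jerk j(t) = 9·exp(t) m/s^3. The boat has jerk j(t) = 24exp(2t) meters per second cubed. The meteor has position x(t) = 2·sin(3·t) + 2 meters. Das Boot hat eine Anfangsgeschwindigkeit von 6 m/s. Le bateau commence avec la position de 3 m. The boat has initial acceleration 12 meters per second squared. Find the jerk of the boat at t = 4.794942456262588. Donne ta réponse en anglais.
Using j(t) = 24·exp(2·t) and substituting t = 4.794942456262588, we find j = 350788.495138911.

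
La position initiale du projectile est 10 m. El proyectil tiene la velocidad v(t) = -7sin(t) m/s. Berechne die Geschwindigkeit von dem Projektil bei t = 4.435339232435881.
Wir haben die Geschwindigkeit v(t) = -7·sin(t). Durch Einsetzen von t = 4.435339232435881: v(4.435339232435881) = 6.73306601410090.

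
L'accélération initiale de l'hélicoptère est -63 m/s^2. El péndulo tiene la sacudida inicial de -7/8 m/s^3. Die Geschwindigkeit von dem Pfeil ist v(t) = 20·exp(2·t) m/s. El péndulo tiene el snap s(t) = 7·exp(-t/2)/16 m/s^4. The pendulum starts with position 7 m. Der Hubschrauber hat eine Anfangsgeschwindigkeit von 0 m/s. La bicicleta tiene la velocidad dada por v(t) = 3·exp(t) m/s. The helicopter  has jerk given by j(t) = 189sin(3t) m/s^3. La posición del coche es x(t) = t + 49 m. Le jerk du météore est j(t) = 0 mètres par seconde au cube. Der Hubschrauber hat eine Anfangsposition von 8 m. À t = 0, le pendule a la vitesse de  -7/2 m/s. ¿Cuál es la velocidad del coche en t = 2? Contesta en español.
Para resolver esto, necesitamos tomar 1 derivada de nuestra ecuación de la posición x(t) = t + 49. Tomando d/dt de x(t), encontramos v(t) = 1. De la ecuación de la velocidad v(t) = 1, sustituimos t = 2 para obtener v = 1.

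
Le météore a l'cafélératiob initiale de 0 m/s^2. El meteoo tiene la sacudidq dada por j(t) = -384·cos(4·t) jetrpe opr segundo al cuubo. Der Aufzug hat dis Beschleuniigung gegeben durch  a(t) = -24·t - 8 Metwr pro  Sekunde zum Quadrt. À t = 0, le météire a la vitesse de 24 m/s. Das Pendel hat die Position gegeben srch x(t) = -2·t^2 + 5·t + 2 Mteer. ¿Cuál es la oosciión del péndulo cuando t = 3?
Tenemos la posición x(t) = -2·t^2 + 5·t + 2. Sustituyendo t = 3: x(3) = -1.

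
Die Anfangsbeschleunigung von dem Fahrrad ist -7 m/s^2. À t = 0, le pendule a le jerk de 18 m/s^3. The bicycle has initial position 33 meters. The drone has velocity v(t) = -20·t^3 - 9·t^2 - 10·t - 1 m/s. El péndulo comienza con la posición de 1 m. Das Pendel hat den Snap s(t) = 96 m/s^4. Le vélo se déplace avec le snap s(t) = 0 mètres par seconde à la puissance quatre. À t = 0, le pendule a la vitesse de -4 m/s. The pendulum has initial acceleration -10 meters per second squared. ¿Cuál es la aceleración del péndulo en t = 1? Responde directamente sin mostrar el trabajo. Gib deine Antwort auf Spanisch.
En t = 1, a = 56.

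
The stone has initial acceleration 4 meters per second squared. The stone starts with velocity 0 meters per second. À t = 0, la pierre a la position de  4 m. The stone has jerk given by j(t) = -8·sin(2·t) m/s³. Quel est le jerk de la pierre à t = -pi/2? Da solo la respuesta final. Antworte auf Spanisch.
j(-pi/2) = 0.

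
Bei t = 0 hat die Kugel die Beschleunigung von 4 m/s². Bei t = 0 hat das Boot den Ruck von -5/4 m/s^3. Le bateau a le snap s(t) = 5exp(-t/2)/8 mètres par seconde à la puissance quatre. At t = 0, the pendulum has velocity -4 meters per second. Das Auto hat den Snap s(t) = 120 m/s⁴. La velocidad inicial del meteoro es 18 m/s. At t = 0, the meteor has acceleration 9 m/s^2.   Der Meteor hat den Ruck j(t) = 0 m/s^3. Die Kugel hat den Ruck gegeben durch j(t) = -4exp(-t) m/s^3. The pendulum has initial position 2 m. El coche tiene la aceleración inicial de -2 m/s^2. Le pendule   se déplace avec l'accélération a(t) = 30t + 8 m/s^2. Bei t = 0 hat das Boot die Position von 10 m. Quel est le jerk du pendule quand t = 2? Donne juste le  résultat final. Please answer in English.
j(2) = 30.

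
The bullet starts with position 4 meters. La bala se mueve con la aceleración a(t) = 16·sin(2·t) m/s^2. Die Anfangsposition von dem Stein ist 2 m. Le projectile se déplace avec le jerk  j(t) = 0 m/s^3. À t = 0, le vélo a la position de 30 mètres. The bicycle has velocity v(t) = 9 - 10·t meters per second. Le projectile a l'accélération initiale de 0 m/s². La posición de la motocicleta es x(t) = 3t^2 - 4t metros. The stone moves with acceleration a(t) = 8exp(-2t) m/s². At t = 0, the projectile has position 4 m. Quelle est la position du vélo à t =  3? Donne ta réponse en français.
Nous devons trouver la primitive de notre équation de la vitesse v(t) = 9 - 10·t 1 fois. La primitive de la vitesse est la position. En utilisant x(0) = 30, nous obtenons x(t) = -5·t^2 + 9·t + 30. De l'équation de la position x(t) = -5·t^2 + 9·t + 30, nous substituons t = 3 pour obtenir x = 12.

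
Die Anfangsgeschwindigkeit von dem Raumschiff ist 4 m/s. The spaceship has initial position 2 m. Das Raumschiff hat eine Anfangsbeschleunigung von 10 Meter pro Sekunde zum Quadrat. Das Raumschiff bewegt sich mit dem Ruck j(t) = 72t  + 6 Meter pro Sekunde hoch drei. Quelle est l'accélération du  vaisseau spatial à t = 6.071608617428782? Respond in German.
Wir müssen unsere Gleichung für den Ruck j(t) = 72·t + 6 1-mal integrieren. Mit ∫j(t)dt und Anwendung von a(0) = 10, finden wir a(t) = 36·t^2 + 6·t + 10. Mit a(t) = 36·t^2 + 6·t + 10 und Einsetzen von t = 6.071608617428782, finden wir a = 1373.54917502105.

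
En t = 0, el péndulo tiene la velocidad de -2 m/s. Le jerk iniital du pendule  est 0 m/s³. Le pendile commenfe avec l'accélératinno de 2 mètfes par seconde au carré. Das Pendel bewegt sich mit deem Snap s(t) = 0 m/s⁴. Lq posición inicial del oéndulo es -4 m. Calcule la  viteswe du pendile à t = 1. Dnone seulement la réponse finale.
À t = 1, v = 0.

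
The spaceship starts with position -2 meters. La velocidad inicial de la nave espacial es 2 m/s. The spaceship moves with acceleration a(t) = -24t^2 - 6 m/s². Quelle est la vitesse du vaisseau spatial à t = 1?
Pour résoudre ceci, nous devons prendre 1 primitive de notre équation de l'accélération a(t) = -24·t^2 - 6. En intégrant l'accélération et en utilisant la condition initiale v(0) = 2, nous obtenons v(t) = -8·t^3 - 6·t + 2. De l'équation de la vitesse v(t) = -8·t^3 - 6·t + 2, nous substituons t = 1 pour obtenir v = -12.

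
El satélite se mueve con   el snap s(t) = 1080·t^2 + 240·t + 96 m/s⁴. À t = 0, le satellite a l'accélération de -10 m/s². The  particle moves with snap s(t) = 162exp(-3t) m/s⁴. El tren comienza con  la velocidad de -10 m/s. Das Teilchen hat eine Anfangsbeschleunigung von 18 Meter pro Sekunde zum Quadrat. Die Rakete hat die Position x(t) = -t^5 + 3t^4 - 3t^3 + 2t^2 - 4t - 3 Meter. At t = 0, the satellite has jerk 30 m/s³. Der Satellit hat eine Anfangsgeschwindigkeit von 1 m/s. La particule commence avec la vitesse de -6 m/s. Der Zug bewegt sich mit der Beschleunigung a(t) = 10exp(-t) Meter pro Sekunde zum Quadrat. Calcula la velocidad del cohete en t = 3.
Para resolver esto, necesitamos tomar 1 derivada de nuestra ecuación de la posición x(t) = -t^5 + 3·t^4 - 3·t^3 + 2·t^2 - 4·t - 3. Derivando la posición, obtenemos la velocidad: v(t) = -5·t^4 + 12·t^3 - 9·t^2 + 4·t - 4. Usando v(t) = -5·t^4 + 12·t^3 - 9·t^2 + 4·t - 4 y sustituyendo t = 3, encontramos v = -154.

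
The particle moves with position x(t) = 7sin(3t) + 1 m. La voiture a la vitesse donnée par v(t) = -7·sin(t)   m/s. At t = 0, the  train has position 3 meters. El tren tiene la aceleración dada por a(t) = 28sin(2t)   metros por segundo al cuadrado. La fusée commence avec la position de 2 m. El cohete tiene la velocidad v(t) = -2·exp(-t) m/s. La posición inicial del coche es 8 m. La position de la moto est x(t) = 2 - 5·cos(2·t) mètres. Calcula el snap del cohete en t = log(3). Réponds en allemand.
Um dies zu lösen, müssen wir 3 Ableitungen unserer Gleichung für die Geschwindigkeit v(t) = -2·exp(-t) nehmen. Durch Ableiten von der Geschwindigkeit erhalten wir die Beschleunigung: a(t) = 2·exp(-t). Mit d/dt von a(t) finden wir j(t) = -2·exp(-t). Durch Ableiten von dem Ruck erhalten wir den Snap: s(t) = 2·exp(-t). Aus der Gleichung für den Snap s(t) = 2·exp(-t), setzen wir t = log(3) ein und erhalten s = 2/3.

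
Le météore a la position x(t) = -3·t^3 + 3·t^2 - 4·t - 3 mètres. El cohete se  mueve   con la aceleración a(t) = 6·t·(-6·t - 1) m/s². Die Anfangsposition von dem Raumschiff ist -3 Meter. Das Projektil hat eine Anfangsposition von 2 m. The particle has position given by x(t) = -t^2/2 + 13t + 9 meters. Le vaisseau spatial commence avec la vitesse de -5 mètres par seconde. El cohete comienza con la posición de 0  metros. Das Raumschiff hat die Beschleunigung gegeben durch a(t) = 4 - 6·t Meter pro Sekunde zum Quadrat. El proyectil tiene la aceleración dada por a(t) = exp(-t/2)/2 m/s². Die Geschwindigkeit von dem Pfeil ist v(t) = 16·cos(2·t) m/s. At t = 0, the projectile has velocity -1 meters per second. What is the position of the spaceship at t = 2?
To solve this, we need to take 2 integrals of our acceleration equation a(t) = 4 - 6·t. Taking ∫a(t)dt and applying v(0) = -5, we find v(t) = -3·t^2 + 4·t - 5. Taking ∫v(t)dt and applying x(0) = -3, we find x(t) = -t^3 + 2·t^2 - 5·t - 3. We have position x(t) = -t^3 + 2·t^2 - 5·t - 3. Substituting t = 2: x(2) = -13.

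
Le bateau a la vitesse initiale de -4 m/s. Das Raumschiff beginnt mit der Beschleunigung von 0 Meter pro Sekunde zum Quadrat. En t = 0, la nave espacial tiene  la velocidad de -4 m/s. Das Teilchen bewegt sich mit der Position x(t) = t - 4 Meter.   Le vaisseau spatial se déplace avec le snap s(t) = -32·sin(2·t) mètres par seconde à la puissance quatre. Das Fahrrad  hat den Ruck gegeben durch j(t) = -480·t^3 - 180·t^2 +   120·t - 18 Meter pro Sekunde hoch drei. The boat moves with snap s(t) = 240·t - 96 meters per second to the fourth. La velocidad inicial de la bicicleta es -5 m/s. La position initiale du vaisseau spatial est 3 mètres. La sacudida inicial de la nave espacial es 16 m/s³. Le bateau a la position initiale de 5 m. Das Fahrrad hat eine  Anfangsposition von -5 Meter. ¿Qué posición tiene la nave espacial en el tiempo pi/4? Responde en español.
Partiendo del snap s(t) = -32·sin(2·t), tomamos 4 antiderivadas. Integrando el snap y usando la condición inicial j(0) = 16, obtenemos j(t) = 16·cos(2·t). Tomando ∫j(t)dt y aplicando a(0) = 0, encontramos a(t) = 8·sin(2·t). La integral de la aceleración, con v(0) = -4, da la velocidad: v(t) = -4·cos(2·t). Integrando la velocidad y usando la condición inicial x(0) = 3, obtenemos x(t) = 3 - 2·sin(2·t). Usando x(t) = 3 - 2·sin(2·t) y sustituyendo t = pi/4, encontramos x = 1.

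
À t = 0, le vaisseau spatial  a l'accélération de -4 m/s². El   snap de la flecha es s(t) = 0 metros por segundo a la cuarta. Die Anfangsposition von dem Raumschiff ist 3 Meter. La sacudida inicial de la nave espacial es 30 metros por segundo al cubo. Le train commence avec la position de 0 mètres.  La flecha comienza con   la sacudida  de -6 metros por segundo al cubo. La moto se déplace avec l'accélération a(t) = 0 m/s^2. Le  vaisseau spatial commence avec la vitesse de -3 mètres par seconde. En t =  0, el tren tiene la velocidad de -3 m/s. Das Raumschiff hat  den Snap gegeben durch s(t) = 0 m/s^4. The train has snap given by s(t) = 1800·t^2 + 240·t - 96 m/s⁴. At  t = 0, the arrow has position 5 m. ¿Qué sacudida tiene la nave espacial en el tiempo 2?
Debemos encontrar la antiderivada de nuestra ecuación del snap s(t) = 0 1 vez. Integrando el snap y usando la condición inicial j(0) = 30, obtenemos j(t) = 30. De la ecuación de la sacudida j(t) = 30, sustituimos t = 2 para obtener j = 30.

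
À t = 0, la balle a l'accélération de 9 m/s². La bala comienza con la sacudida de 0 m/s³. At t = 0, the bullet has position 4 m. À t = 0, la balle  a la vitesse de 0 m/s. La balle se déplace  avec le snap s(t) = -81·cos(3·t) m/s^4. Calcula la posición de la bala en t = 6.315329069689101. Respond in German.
Wir müssen unsere Gleichung für den Snap s(t) = -81·cos(3·t) 4-mal integrieren. Durch Integration von dem Snap und Verwendung der Anfangsbedingung j(0) = 0, erhalten wir j(t) = -27·sin(3·t). Das Integral von dem Ruck ist die Beschleunigung. Mit a(0) = 9 erhalten wir a(t) = 9·cos(3·t). Mit ∫a(t)dt und Anwendung von v(0) = 0, finden wir v(t) = 3·sin(3·t). Die Stammfunktion von der Geschwindigkeit ist die Position. Mit x(0) = 4 erhalten wir x(t) = 5 - cos(3·t). Aus der Gleichung für die Position x(t) = 5 - cos(3·t), setzen wir t = 6.315329069689101 ein und erhalten x = 4.00464589475404.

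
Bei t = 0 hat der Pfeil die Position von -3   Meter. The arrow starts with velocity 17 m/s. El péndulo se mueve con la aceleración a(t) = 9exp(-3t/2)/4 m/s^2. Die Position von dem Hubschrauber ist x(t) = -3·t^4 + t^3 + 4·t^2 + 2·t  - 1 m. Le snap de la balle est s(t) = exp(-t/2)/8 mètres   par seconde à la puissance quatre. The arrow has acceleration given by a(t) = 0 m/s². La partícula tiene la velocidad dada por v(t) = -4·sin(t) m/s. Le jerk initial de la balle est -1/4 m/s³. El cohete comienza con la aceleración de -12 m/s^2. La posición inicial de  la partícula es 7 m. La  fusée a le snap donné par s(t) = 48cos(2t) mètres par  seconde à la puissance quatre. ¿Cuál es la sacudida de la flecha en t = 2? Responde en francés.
En partant de l'accélération a(t) = 0, nous prenons 1 dérivée. En prenant d/dt de a(t), nous trouvons j(t) = 0. En utilisant j(t) = 0 et en substituant t = 2, nous trouvons j = 0.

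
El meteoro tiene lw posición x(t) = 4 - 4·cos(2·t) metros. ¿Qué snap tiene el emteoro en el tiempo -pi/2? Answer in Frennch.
Nous devons dériver notre équation de la position x(t) = 4 - 4·cos(2·t) 4 fois. La dérivée de la position donne la vitesse: v(t) = 8·sin(2·t). La dérivée de la vitesse donne l'accélération: a(t) = 16·cos(2·t). En dérivant l'accélération, nous obtenons le jerk: j(t) = -32·sin(2·t). En dérivant le jerk, nous obtenons le snap: s(t) = -64·cos(2·t). De l'équation du snap s(t) = -64·cos(2·t), nous substituons t = -pi/2 pour obtenir s = 64.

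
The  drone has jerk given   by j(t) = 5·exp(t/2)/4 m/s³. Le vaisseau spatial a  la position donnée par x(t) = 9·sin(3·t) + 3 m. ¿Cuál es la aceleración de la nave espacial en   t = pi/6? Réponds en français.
Pour résoudre ceci, nous devons prendre 2 dérivées de notre équation de la position x(t) = 9·sin(3·t) + 3. En prenant d/dt de x(t), nous trouvons v(t) = 27·cos(3·t). En dérivant la vitesse, nous obtenons l'accélération: a(t) = -81·sin(3·t). De l'équation de l'accélération a(t) = -81·sin(3·t), nous substituons t = pi/6 pour obtenir a = -81.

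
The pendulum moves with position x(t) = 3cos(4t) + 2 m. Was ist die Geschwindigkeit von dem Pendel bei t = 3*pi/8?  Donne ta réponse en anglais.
To solve this, we need to take 1 derivative of our position equation x(t) = 3·cos(4·t) + 2. Differentiating position, we get velocity: v(t) = -12·sin(4·t). From the given velocity equation v(t) = -12·sin(4·t), we substitute t = 3*pi/8 to get v = 12.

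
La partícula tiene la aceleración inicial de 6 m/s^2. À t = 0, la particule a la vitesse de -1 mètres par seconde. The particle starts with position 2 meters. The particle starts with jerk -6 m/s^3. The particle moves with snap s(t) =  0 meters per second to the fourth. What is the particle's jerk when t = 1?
Starting from snap s(t) = 0, we take 1 integral. Integrating snap and using the initial condition j(0) = -6, we get j(t) = -6. Using j(t) = -6 and substituting t = 1, we find j = -6.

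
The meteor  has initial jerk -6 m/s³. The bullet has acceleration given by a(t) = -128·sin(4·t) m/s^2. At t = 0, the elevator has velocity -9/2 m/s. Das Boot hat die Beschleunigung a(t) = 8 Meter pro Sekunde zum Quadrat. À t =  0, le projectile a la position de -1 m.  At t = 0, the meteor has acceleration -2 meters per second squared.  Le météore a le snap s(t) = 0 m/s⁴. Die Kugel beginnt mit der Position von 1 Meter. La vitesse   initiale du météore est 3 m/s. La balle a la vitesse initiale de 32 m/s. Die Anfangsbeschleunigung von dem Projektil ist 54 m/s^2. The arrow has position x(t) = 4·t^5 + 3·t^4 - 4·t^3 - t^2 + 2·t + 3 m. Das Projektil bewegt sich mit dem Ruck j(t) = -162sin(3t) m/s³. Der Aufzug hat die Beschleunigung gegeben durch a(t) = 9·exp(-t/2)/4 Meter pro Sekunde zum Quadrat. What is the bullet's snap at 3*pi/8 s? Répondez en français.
Nous devons dériver notre équation de l'accélération a(t) = -128·sin(4·t) 2 fois. En dérivant l'accélération, nous obtenons le jerk: j(t) = -512·cos(4·t). En prenant d/dt de j(t), nous trouvons s(t) = 2048·sin(4·t). Nous avons le snap s(t) = 2048·sin(4·t). En substituant t = 3*pi/8: s(3*pi/8) = -2048.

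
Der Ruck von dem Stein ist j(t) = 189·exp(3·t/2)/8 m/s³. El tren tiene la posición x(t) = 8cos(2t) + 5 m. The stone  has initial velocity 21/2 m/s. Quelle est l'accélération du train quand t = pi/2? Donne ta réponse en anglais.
Starting from position x(t) = 8·cos(2·t) + 5, we take 2 derivatives. Taking d/dt of x(t), we find v(t) = -16·sin(2·t). Differentiating velocity, we get acceleration: a(t) = -32·cos(2·t). Using a(t) = -32·cos(2·t) and substituting t = pi/2, we find a = 32.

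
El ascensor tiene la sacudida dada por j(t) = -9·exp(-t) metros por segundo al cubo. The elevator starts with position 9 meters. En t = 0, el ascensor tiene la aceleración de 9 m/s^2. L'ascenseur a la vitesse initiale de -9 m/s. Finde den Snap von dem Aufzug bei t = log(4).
Ausgehend von dem Ruck j(t) = -9·exp(-t), nehmen wir 1 Ableitung. Mit d/dt von j(t) finden wir s(t) = 9·exp(-t). Wir haben den Snap s(t) = 9·exp(-t). Durch Einsetzen von t = log(4): s(log(4)) = 9/4.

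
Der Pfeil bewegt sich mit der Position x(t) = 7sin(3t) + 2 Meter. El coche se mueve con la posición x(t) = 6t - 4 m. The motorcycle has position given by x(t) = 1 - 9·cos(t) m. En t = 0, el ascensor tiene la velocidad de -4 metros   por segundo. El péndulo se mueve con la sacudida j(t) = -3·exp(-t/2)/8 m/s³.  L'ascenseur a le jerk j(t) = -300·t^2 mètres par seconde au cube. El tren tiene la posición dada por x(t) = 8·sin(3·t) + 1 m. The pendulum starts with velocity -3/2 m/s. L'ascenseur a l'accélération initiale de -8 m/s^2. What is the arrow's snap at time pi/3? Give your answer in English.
To solve this, we need to take 4 derivatives of our position equation x(t) = 7·sin(3·t) + 2. Taking d/dt of x(t), we find v(t) = 21·cos(3·t). The derivative of velocity gives acceleration: a(t) = -63·sin(3·t). The derivative of acceleration gives jerk: j(t) = -189·cos(3·t). The derivative of jerk gives snap: s(t) = 567·sin(3·t). Using s(t) = 567·sin(3·t) and substituting t = pi/3, we find s = 0.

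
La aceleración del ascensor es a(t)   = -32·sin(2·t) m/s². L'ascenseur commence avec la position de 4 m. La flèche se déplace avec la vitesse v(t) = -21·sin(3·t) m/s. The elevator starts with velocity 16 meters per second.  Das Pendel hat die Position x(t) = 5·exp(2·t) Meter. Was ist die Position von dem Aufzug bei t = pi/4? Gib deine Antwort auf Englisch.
To solve this, we need to take 2 integrals of our acceleration equation a(t) = -32·sin(2·t). Taking ∫a(t)dt and applying v(0) = 16, we find v(t) = 16·cos(2·t). Finding the integral of v(t) and using x(0) = 4: x(t) = 8·sin(2·t) + 4. From the given position equation x(t) = 8·sin(2·t) + 4, we substitute t = pi/4 to get x = 12.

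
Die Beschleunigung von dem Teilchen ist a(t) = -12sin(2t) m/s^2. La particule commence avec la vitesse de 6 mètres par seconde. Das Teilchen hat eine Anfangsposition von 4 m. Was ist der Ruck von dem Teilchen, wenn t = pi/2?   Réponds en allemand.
Um dies zu lösen, müssen wir 1 Ableitung unserer Gleichung für die Beschleunigung a(t) = -12·sin(2·t) nehmen. Die Ableitung von der Beschleunigung ergibt den Ruck: j(t) = -24·cos(2·t). Aus der Gleichung für den Ruck j(t) = -24·cos(2·t), setzen wir t = pi/2 ein und erhalten j = 24.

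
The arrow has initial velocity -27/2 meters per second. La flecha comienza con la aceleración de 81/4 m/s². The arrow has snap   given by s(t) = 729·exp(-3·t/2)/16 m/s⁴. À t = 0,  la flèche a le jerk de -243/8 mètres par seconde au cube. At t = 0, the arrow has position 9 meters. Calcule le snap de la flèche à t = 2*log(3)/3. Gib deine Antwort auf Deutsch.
Aus der Gleichung für den Snap s(t) = 729·exp(-3·t/2)/16, setzen wir t = 2*log(3)/3 ein und erhalten s = 243/16.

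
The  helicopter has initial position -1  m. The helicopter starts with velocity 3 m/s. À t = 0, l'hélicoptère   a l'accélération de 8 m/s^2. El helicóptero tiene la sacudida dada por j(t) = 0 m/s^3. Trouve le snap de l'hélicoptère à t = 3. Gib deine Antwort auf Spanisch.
Partiendo de la sacudida j(t) = 0, tomamos 1 derivada. Derivando la sacudida, obtenemos el snap: s(t) = 0. Tenemos el snap s(t) = 0. Sustituyendo t = 3: s(3) = 0.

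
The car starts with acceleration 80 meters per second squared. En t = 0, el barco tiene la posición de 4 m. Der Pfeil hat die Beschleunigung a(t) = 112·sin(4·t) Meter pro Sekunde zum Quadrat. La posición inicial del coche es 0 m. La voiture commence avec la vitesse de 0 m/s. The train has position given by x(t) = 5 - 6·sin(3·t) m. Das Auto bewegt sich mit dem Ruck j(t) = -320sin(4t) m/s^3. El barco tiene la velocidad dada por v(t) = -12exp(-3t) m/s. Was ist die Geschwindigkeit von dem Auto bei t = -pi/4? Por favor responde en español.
Necesitamos integrar nuestra ecuación de la sacudida j(t) = -320·sin(4·t) 2 veces. La integral de la sacudida es la aceleración. Usando a(0) = 80, obtenemos a(t) = 80·cos(4·t). La antiderivada de la aceleración, con v(0) = 0, da la velocidad: v(t) = 20·sin(4·t). De la ecuación de la velocidad v(t) = 20·sin(4·t), sustituimos t = -pi/4 para obtener v = 0.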